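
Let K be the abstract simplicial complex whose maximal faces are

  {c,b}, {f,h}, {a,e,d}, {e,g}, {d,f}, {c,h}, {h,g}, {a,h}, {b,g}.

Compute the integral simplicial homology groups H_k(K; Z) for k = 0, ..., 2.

Order the vertices as a < b < c < d < e < f < g < h. Listing each simplex with vertices in this order, K has dimension 2 with simplices:

  0-simplices (8): a, b, c, d, e, f, g, h
  1-simplices (11): ad, ae, ah, bc, bg, ch, de, df, eg, fh, gh
  2-simplices (1): ade

giving chain groups C_0 ≅ Z^8, C_1 ≅ Z^11, C_2 ≅ Z^1.

∂_1: C_1 → C_0 sends each edge [p,q] (with p < q) to q − p.
This gives a 8×11 integer matrix of rank 7; reducing to Smith normal form yields diagonal entries (1,1,1,1,1,1,1).

The boundary map ∂_2: C_2 → C_1 acts by ∂[p,q,r] = [q,r] − [p,r] + [p,q]. For instance
  ∂ade = de − ae + ad.
The resulting 11×1 matrix has rank 1, and its Smith normal form has invariant factors (1).

Now H_k = ker ∂_k / im ∂_{k+1}, so:

  H_0: rank C_0 − rank ∂_1 = 8 − 7 = 1, and the invariant factors of ∂_1 are all 1, so H_0 ≅ Z.
  H_1: rank ker ∂_1 − rank ∂_2 = (11 − 7) − 1 = 3, and the invariant factors of ∂_2 are all 1, so H_1 ≅ Z^3.
  H_2: rank ker ∂_2 − rank ∂_3 = (1 − 1) − 0 = 0, and there is no ∂_3, so H_2 ≅ 0.

As a check, the Euler characteristic is 8 − 11 + 1 = -2, which agrees with 1 − 3 + 0 = -2.

H_0 ≅ Z,  H_1 ≅ Z^3,  H_2 = 0.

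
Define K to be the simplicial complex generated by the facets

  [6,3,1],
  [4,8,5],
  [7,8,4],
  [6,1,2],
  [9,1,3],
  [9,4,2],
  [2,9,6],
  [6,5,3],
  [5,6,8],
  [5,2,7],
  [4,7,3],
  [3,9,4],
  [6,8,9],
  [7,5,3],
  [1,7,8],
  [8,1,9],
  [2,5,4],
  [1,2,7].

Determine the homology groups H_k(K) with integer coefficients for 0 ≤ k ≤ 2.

Take the total order 1 < 2 < 3 < 4 < 5 < 6 < 7 < 8 < 9 on the vertex set. Then K (dimension 2) consists of the simplices:

  0-simplices (9): [1], [2], [3], [4], [5], [6], [7], [8], [9]
  1-simplices (27): (27 of them)
  2-simplices (18): [1,2,6], [1,2,7], [1,3,6], [1,3,9], [1,7,8], [1,8,9], [2,4,5], [2,4,9], [2,5,7], [2,6,9], [3,4,7], [3,4,9], [3,5,6], [3,5,7], [4,5,8], [4,7,8], [5,6,8], [6,8,9]

giving chain groups C_0 ≅ Z^9, C_1 ≅ Z^27, C_2 ≅ Z^18.

∂_1: C_1 → C_0 sends each edge [p,q] (with p < q) to q − p. For instance
  ∂[1,3] = [3] − [1].
The resulting 9×27 matrix has rank 8, and its Smith normal form has invariant factors (1,1,1,1,1,1,1,1).

Boundary ∂_2: C_2 → C_1 maps a triangle to the signed sum of its edges. For instance
  ∂[4,5,8] = [5,8] − [4,8] + [4,5],
  ∂[2,4,5] = [4,5] − [2,5] + [2,4].
This gives a 27×18 integer matrix of rank 18; reducing to Smith normal form yields diagonal entries (1,1,1,1,1,1,1,1,1,1,1,1,1,1,1,1,1,2).

From H_k ≅ ker(∂_k) / im(∂_{k+1}) we obtain:

  H_0: rank C_0 − rank ∂_1 = 9 − 8 = 1, and the invariant factors of ∂_1 are all 1, so H_0 ≅ Z.
  H_1: rank ker ∂_1 − rank ∂_2 = (27 − 8) − 18 = 1, and ∂_2 has invariant factor 2 > 1, so H_1 ≅ Z × Z/2.
  H_2: rank ker ∂_2 − rank ∂_3 = (18 − 18) − 0 = 0, and there is no ∂_3, so H_2 ≅ 0.

H_0 ≅ Z,  H_1 ≅ Z × Z/2,  H_2 = 0.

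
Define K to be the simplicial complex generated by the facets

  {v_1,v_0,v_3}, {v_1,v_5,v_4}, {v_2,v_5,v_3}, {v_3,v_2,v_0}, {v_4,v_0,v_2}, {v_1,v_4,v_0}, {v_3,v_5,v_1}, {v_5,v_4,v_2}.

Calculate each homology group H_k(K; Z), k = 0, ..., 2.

Take the total order v_0 < v_1 < v_2 < v_3 < v_4 < v_5 on the vertex set. Then K (dimension 2) consists of the simplices:

  0-simplices (6): [v_0], [v_1], [v_2], [v_3], [v_4], [v_5]
  1-simplices (12): [v_0,v_1], [v_0,v_2], [v_0,v_3], [v_0,v_4], [v_1,v_3], [v_1,v_4], [v_1,v_5], [v_2,v_3], [v_2,v_4], [v_2,v_5], [v_3,v_5], [v_4,v_5]
  2-simplices (8): [v_0,v_1,v_3], [v_0,v_1,v_4], [v_0,v_2,v_3], [v_0,v_2,v_4], [v_1,v_3,v_5], [v_1,v_4,v_5], [v_2,v_3,v_5], [v_2,v_4,v_5]

Hence C_0 ≅ Z^6, C_1 ≅ Z^12, C_2 ≅ Z^8.

The boundary map ∂_1: C_1 → C_0 is given by ∂[p,q] = [q] − [p]. For instance
  ∂[v_1,v_4] = [v_4] − [v_1].
The resulting 6×12 matrix has rank 5, and its Smith normal form has invariant factors (1,1,1,1,1).

The boundary map ∂_2: C_2 → C_1 sends each 2-simplex [p,q,r] to [q,r] − [p,r] + [p,q]. For instance
  ∂[v_2,v_4,v_5] = [v_4,v_5] − [v_2,v_5] + [v_2,v_4],
  ∂[v_1,v_3,v_5] = [v_3,v_5] − [v_1,v_5] + [v_1,v_3].
As a 12×8 matrix over Z this has rank 7, with invariant factors (1,1,1,1,1,1,1).

From H_k ≅ ker(∂_k) / im(∂_{k+1}) we obtain:

  H_0: rank C_0 − rank ∂_1 = 6 − 5 = 1, and the invariant factors of ∂_1 are all 1, so H_0 = Z.
  H_1: rank ker ∂_1 − rank ∂_2 = (12 − 5) − 7 = 0, and the invariant factors of ∂_2 are all 1, so H_1 = 0.
  H_2: rank ker ∂_2 − rank ∂_3 = (8 − 7) − 0 = 1, and there is no ∂_3, so H_2 = Z.

H_0 = Z,  H_1 = 0,  H_2 = Z.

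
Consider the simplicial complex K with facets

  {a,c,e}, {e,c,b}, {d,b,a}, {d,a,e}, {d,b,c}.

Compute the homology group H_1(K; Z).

Fix the vertex order a < b < c < d < e and write every simplex with vertices in increasing order. Then dim K = 2 and the simplices of K are:

  0-simplices (5): a, b, c, d, e
  1-simplices (10): ab, ac, ad, ae, bc, bd, be, cd, ce, de
  2-simplices (5): abd, ace, ade, bcd, bce

so the chain groups are C_0 ≅ Z^5, C_1 ≅ Z^10, C_2 ≅ Z^5.

∂_1: C_1 → C_0 maps an edge to its endpoints' difference, ∂[p,q] = q − p. For instance
  ∂be = e − b.
The 5×10 boundary matrix has rank 4 and Smith normal form diag(1,1,1,1).

Boundary ∂_2: C_2 → C_1 maps a triangle to the signed sum of its edges. For instance
  ∂ade = de − ae + ad,
  ∂bcd = cd − bd + bc.
As a 10×5 matrix over Z this has rank 5, with invariant factors (1,1,1,1,1).

From H_k ≅ ker(∂_k) / im(∂_{k+1}) we obtain:

  H_1: rank ker ∂_1 − rank ∂_2 = (10 − 4) − 5 = 1, and the invariant factors of ∂_2 are all 1, so H_1 = Z.

(K is a triangulation of the Möbius band.)

H_1 ≅ Z.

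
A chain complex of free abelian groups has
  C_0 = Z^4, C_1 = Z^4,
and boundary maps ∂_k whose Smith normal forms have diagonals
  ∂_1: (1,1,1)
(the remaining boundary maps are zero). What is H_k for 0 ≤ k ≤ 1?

H_0 = Z,  H_1 = Z.

H_0: b_0 = 4 − 0 − 3 = 1; torsion from ∂_1 factors > 1: none. So H_0 = Z.
H_1: b_1 = 4 − 3 − 0 = 1; torsion from ∂_2 factors > 1: none. So H_1 = Z.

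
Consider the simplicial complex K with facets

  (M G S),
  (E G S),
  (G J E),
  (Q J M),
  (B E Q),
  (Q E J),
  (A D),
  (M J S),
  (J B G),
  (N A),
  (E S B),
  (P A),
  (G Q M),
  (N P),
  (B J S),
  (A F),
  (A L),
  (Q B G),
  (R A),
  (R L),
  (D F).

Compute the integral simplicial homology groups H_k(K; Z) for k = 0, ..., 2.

H_0 ≅ Z^2,  H_1 ≅ Z^3 × Z/2,  H_2 = 0.

We work with the vertex ordering A < B < D < E < F < G < J < L < M < N < P < Q < R < S. The simplices of K, each written with vertices in increasing order, are:

  0-simplices (14): A, B, D, E, F, G, J, L, M, N, P, Q, R, S
  1-simplices (27): AD, AF, AL, AN, AP, AR, BE, BG, BJ, BQ, BS, DF, EG, EJ, EQ, ES, GJ, GM, GQ, GS, JM, JQ, JS, LR, MQ, MS, NP
  2-simplices (12): BEQ, BES, BGJ, BGQ, BJS, EGJ, EGS, EJQ, GMQ, GMS, JMQ, JMS

giving chain groups C_0 ≅ Z^14, C_1 ≅ Z^27, C_2 ≅ Z^12.

The boundary map ∂_1: C_1 → C_0 maps an edge to its endpoints' difference, ∂[p,q] = q − p.
The 14×27 boundary matrix has rank 12 and Smith normal form diag(1,1,1,1,1,1,1,1,1,1,1,1).

∂_2: C_2 → C_1 sends each 2-simplex [p,q,r] to [q,r] − [p,r] + [p,q]. For instance
  ∂EGJ = GJ − EJ + EG,
  ∂BJS = JS − BS + BJ.
The resulting 27×12 matrix has rank 12, and its Smith normal form has invariant factors (1,1,1,1,1,1,1,1,1,1,1,2).

Reading off H_k = ker ∂_k / im ∂_{k+1}:

  H_0: rank C_0 − rank ∂_1 = 14 − 12 = 2, and the invariant factors of ∂_1 are all 1, so H_0 = Z^2.
  H_1: rank ker ∂_1 − rank ∂_2 = (27 − 12) − 12 = 3, and ∂_2 has invariant factor 2 > 1, so H_1 = Z^3 × Z/2.
  H_2: rank ker ∂_2 − rank ∂_3 = (12 − 12) − 0 = 0, and there is no ∂_3, so H_2 = 0.

As a check, the Euler characteristic is 14 − 27 + 12 = -1, which agrees with 2 − 3 + 0 = -1.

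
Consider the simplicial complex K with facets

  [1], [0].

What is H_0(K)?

We work with the vertex ordering 0 < 1. The simplices of K, each written with vertices in increasing order, are:

  0-simplices (2): [0], [1]

giving chain groups C_0 ≅ Z^2.

Reading off H_k = ker ∂_k / im ∂_{k+1}:

  H_0: rank C_0 − rank ∂_1 = 2 − 0 = 2, and there is no ∂_1, so H_0 = Z^2.

(K is a triangulation of a set of 2 points.)

H_0 ≅ Z^2.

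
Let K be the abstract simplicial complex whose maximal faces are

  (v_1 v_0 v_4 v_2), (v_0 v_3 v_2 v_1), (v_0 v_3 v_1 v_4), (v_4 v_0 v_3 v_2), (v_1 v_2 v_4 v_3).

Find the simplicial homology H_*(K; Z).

H_0 = Z,  H_1 = 0,  H_2 = 0,  H_3 = Z.

Take the total order v_0 < v_1 < v_2 < v_3 < v_4 on the vertex set. Then K (dimension 3) consists of the simplices:

  0-simplices (5): [v_0], [v_1], [v_2], [v_3], [v_4]
  1-simplices (10): [v_0,v_1], [v_0,v_2], [v_0,v_3], [v_0,v_4], [v_1,v_2], [v_1,v_3], [v_1,v_4], [v_2,v_3], [v_2,v_4], [v_3,v_4]
  2-simplices (10): [v_0,v_1,v_2], [v_0,v_1,v_3], [v_0,v_1,v_4], [v_0,v_2,v_3], [v_0,v_2,v_4], [v_0,v_3,v_4], [v_1,v_2,v_3], [v_1,v_2,v_4], [v_1,v_3,v_4], [v_2,v_3,v_4]
  3-simplices (5): [v_0,v_1,v_2,v_3], [v_0,v_1,v_2,v_4], [v_0,v_1,v_3,v_4], [v_0,v_2,v_3,v_4], [v_1,v_2,v_3,v_4]

Hence C_0 ≅ Z^5, C_1 ≅ Z^10, C_2 ≅ Z^10, C_3 ≅ Z^5.

Boundary ∂_1: C_1 → C_0 maps an edge to its endpoints' difference, ∂[p,q] = q − p.
The 5×10 boundary matrix has rank 4 and Smith normal form diag(1,1,1,1).

∂_2: C_2 → C_1 maps a triangle to the signed sum of its edges. For instance
  ∂[v_0,v_1,v_4] = [v_1,v_4] − [v_0,v_4] + [v_0,v_1],
  ∂[v_2,v_3,v_4] = [v_3,v_4] − [v_2,v_4] + [v_2,v_3].
This gives a 10×10 integer matrix of rank 6; reducing to Smith normal form yields diagonal entries (1,1,1,1,1,1).

Boundary ∂_3: C_3 → C_2 sends each 3-simplex σ to the alternating sum Σ_i (−1)^i (σ with its i-th vertex removed). For instance
  ∂[v_0,v_1,v_2,v_3] = [v_1,v_2,v_3] − [v_0,v_2,v_3] + [v_0,v_1,v_3] − [v_0,v_1,v_2],
  ∂[v_0,v_1,v_3,v_4] = [v_1,v_3,v_4] − [v_0,v_3,v_4] + [v_0,v_1,v_4] − [v_0,v_1,v_3].
The 10×5 boundary matrix has rank 4 and Smith normal form diag(1,1,1,1).

Now H_k = ker ∂_k / im ∂_{k+1}, so:

  H_0: rank C_0 − rank ∂_1 = 5 − 4 = 1, and the invariant factors of ∂_1 are all 1, so H_0 = Z.
  H_1: rank ker ∂_1 − rank ∂_2 = (10 − 4) − 6 = 0, and the invariant factors of ∂_2 are all 1, so H_1 = 0.
  H_2: rank ker ∂_2 − rank ∂_3 = (10 − 6) − 4 = 0, and the invariant factors of ∂_3 are all 1, so H_2 = 0.
  H_3: rank ker ∂_3 − rank ∂_4 = (5 − 4) − 0 = 1, and there is no ∂_4, so H_3 = Z.

As a check, the Euler characteristic is 5 − 10 + 10 − 5 = 0, which agrees with 1 − 0 + 0 − 1 = 0.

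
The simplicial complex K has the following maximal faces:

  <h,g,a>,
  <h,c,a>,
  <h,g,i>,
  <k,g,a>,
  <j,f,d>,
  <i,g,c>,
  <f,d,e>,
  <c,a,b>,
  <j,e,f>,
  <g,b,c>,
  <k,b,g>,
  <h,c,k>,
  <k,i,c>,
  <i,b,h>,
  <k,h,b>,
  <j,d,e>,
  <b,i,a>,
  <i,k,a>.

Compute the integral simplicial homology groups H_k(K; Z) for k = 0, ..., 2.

H_0 = Z^2,  H_1 = Z^2,  H_2 = Z^2.

Fix the vertex order a < b < c < d < e < f < g < h < i < j < k and write every simplex with vertices in increasing order. Then dim K = 2 and the simplices of K are:

  0-simplices (11): a, b, c, d, e, f, g, h, i, j, k
  1-simplices (27): ab, ac, ag, ah, ai, ak, bc, bg, bh, bi, bk, cg, ch, ci, ck, de, df, dj, ef, ej, fj, gh, gi, gk, hi, hk, ik
  2-simplices (18): abc, abi, ach, agh, agk, aik, bcg, bgk, bhi, bhk, cgi, chk, cik, def, dej, dfj, efj, ghi

giving chain groups C_0 ≅ Z^11, C_1 ≅ Z^27, C_2 ≅ Z^18.

Boundary ∂_1: C_1 → C_0 sends each edge [p,q] (with p < q) to q − p.
As a 11×27 matrix over Z this has rank 9, with invariant factors (1,1,1,1,1,1,1,1,1).

The boundary map ∂_2: C_2 → C_1 acts by ∂[p,q,r] = [q,r] − [p,r] + [p,q]. For instance
  ∂bhk = hk − bk + bh,
  ∂bhi = hi − bi + bh.
This gives a 27×18 integer matrix of rank 16; reducing to Smith normal form yields diagonal entries (1,1,1,1,1,1,1,1,1,1,1,1,1,1,1,1).

Computing H_k = (kernel of ∂_k) / (image of ∂_{k+1}):

  H_0: rank C_0 − rank ∂_1 = 11 − 9 = 2, and the invariant factors of ∂_1 are all 1, so H_0 ≅ Z^2.
  H_1: rank ker ∂_1 − rank ∂_2 = (27 − 9) − 16 = 2, and the invariant factors of ∂_2 are all 1, so H_1 ≅ Z^2.
  H_2: rank ker ∂_2 − rank ∂_3 = (18 − 16) − 0 = 2, and there is no ∂_3, so H_2 ≅ Z^2.

(K is a triangulation of the disjoint union of the 2-sphere S^2 and the torus T^2.)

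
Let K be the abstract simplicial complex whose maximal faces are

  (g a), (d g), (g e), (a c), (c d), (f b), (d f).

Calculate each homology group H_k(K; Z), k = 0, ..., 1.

H_0 ≅ Z,  H_1 ≅ Z.

Order the vertices as a < b < c < d < e < f < g. Listing each simplex with vertices in this order, K has dimension 1 with simplices:

  0-simplices (7): a, b, c, d, e, f, g
  1-simplices (7): ac, ag, bf, cd, df, dg, eg

giving chain groups C_0 ≅ Z^7, C_1 ≅ Z^7.

∂_1: C_1 → C_0 sends each edge [p,q] (with p < q) to q − p.
As a 7×7 matrix over Z this has rank 6, with invariant factors (1,1,1,1,1,1).

From H_k ≅ ker(∂_k) / im(∂_{k+1}) we obtain:

  H_0: rank C_0 − rank ∂_1 = 7 − 6 = 1, and the invariant factors of ∂_1 are all 1, so H_0 = Z.
  H_1: rank ker ∂_1 − rank ∂_2 = (7 − 6) − 0 = 1, and there is no ∂_2, so H_1 = Z.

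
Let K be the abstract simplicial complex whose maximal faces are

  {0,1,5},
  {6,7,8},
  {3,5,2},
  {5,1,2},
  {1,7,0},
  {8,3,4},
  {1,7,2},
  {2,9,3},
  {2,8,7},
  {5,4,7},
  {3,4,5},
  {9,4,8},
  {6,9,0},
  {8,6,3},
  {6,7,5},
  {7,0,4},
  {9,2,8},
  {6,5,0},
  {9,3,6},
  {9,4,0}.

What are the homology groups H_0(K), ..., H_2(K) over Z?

We work with the vertex ordering 0 < 1 < 2 < 3 < 4 < 5 < 6 < 7 < 8 < 9. The simplices of K, each written with vertices in increasing order, are:

  0-simplices (10): [0], [1], [2], [3], [4], [5], [6], [7], [8], [9]
  1-simplices (30): (30 of them)
  2-simplices (20): (20 of them)

giving chain groups C_0 ≅ Z^10, C_1 ≅ Z^30, C_2 ≅ Z^20.

The boundary map ∂_1: C_1 → C_0 maps an edge to its endpoints' difference, ∂[p,q] = q − p. For instance
  ∂[0,1] = [1] − [0].
As a 10×30 matrix over Z this has rank 9, with invariant factors (1,1,1,1,1,1,1,1,1).

Boundary ∂_2: C_2 → C_1 sends each 2-simplex [p,q,r] to [q,r] − [p,r] + [p,q]. For instance
  ∂[0,5,6] = [5,6] − [0,6] + [0,5],
  ∂[0,1,5] = [1,5] − [0,5] + [0,1].
The 30×20 boundary matrix has rank 20 and Smith normal form diag(1,1,1,1,1,1,1,1,1,1,1,1,1,1,1,1,1,1,1,2).

From H_k ≅ ker(∂_k) / im(∂_{k+1}) we obtain:

  H_0: rank C_0 − rank ∂_1 = 10 − 9 = 1, and the invariant factors of ∂_1 are all 1, so H_0 = Z.
  H_1: rank ker ∂_1 − rank ∂_2 = (30 − 9) − 20 = 1, and ∂_2 has invariant factor 2 > 1, so H_1 = Z ⊕ Z/2Z.
  H_2: rank ker ∂_2 − rank ∂_3 = (20 − 20) − 0 = 0, and there is no ∂_3, so H_2 = 0.

H_0 ≅ Z,  H_1 ≅ Z ⊕ Z/2Z,  H_2 = 0.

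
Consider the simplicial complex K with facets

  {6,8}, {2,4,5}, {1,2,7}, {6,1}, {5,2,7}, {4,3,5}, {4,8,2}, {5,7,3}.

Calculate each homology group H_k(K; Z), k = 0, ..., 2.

Order the vertices as 1 < 2 < 3 < 4 < 5 < 6 < 7 < 8. Listing each simplex with vertices in this order, K has dimension 2 with simplices:

  0-simplices (8): [1], [2], [3], [4], [5], [6], [7], [8]
  1-simplices (14): [1,2], [1,6], [1,7], [2,4], [2,5], [2,7], [2,8], [3,4], [3,5], [3,7], [4,5], [4,8], [5,7], [6,8]
  2-simplices (6): [1,2,7], [2,4,5], [2,4,8], [2,5,7], [3,4,5], [3,5,7]

Hence C_0 ≅ Z^8, C_1 ≅ Z^14, C_2 ≅ Z^6.

∂_1: C_1 → C_0 maps an edge to its endpoints' difference, ∂[p,q] = q − p. For instance
  ∂[1,6] = [6] − [1].
The resulting 8×14 matrix has rank 7, and its Smith normal form has invariant factors (1,1,1,1,1,1,1).

∂_2: C_2 → C_1 acts by ∂[p,q,r] = [q,r] − [p,r] + [p,q]. For instance
  ∂[3,5,7] = [5,7] − [3,7] + [3,5],
  ∂[2,4,8] = [4,8] − [2,8] + [2,4].
This gives a 14×6 integer matrix of rank 6; reducing to Smith normal form yields diagonal entries (1,1,1,1,1,1).

Now H_k = ker ∂_k / im ∂_{k+1}, so:

  H_0: rank C_0 − rank ∂_1 = 8 − 7 = 1, and the invariant factors of ∂_1 are all 1, so H_0 = Z.
  H_1: rank ker ∂_1 − rank ∂_2 = (14 − 7) − 6 = 1, and the invariant factors of ∂_2 are all 1, so H_1 = Z.
  H_2: rank ker ∂_2 − rank ∂_3 = (6 − 6) − 0 = 0, and there is no ∂_3, so H_2 = 0.

As a check, the Euler characteristic is 8 − 14 + 6 = 0, which agrees with 1 − 1 + 0 = 0.

H_0 ≅ Z,  H_1 ≅ Z,  H_2 = 0.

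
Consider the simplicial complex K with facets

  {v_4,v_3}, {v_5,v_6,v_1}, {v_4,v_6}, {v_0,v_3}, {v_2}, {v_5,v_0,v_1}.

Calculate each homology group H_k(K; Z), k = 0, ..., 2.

H_0 = Z^2,  H_1 = Z,  H_2 = 0.

Take the total order v_0 < v_1 < v_2 < v_3 < v_4 < v_5 < v_6 on the vertex set. Then K (dimension 2) consists of the simplices:

  0-simplices (7): [v_0], [v_1], [v_2], [v_3], [v_4], [v_5], [v_6]
  1-simplices (8): [v_0,v_1], [v_0,v_3], [v_0,v_5], [v_1,v_5], [v_1,v_6], [v_3,v_4], [v_4,v_6], [v_5,v_6]
  2-simplices (2): [v_0,v_1,v_5], [v_1,v_5,v_6]

giving chain groups C_0 ≅ Z^7, C_1 ≅ Z^8, C_2 ≅ Z^2.

The boundary map ∂_1: C_1 → C_0 is given by ∂[p,q] = [q] − [p].
As a 7×8 matrix over Z this has rank 5, with invariant factors (1,1,1,1,1).

∂_2: C_2 → C_1 acts by ∂[p,q,r] = [q,r] − [p,r] + [p,q]. For instance
  ∂[v_0,v_1,v_5] = [v_1,v_5] − [v_0,v_5] + [v_0,v_1],
  ∂[v_1,v_5,v_6] = [v_5,v_6] − [v_1,v_6] + [v_1,v_5].
The 8×2 boundary matrix has rank 2 and Smith normal form diag(1,1).

Now H_k = ker ∂_k / im ∂_{k+1}, so:

  H_0: rank C_0 − rank ∂_1 = 7 − 5 = 2, and the invariant factors of ∂_1 are all 1, so H_0 ≅ Z^2.
  H_1: rank ker ∂_1 − rank ∂_2 = (8 − 5) − 2 = 1, and the invariant factors of ∂_2 are all 1, so H_1 ≅ Z.
  H_2: rank ker ∂_2 − rank ∂_3 = (2 − 2) − 0 = 0, and there is no ∂_3, so H_2 ≅ 0.

As a check, the Euler characteristic is 7 − 8 + 2 = 1, which agrees with 2 − 1 + 0 = 1.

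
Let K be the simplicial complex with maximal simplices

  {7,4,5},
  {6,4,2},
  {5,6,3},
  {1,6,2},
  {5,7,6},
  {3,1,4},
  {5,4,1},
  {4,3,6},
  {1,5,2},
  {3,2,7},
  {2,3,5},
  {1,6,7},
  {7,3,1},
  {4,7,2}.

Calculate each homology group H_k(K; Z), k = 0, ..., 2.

H_0 ≅ Z,  H_1 ≅ Z^2,  H_2 ≅ Z.

Order the vertices as 1 < 2 < 3 < 4 < 5 < 6 < 7. Listing each simplex with vertices in this order, K has dimension 2 with simplices:

  0-simplices (7): [1], [2], [3], [4], [5], [6], [7]
  1-simplices (21): [1,2], [1,3], [1,4], [1,5], [1,6], [1,7], [2,3], [2,4], [2,5], [2,6], [2,7], [3,4], [3,5], [3,6], [3,7], [4,5], [4,6], [4,7], [5,6], [5,7], [6,7]
  2-simplices (14): [1,2,5], [1,2,6], [1,3,4], [1,3,7], [1,4,5], [1,6,7], [2,3,5], [2,3,7], [2,4,6], [2,4,7], [3,4,6], [3,5,6], [4,5,7], [5,6,7]

so the chain groups are C_0 ≅ Z^7, C_1 ≅ Z^21, C_2 ≅ Z^14.

∂_1: C_1 → C_0 sends each edge [p,q] (with p < q) to q − p. For instance
  ∂[3,4] = [4] − [3].
The resulting 7×21 matrix has rank 6, and its Smith normal form has invariant factors (1,1,1,1,1,1).

The boundary map ∂_2: C_2 → C_1 maps a triangle to the signed sum of its edges. For instance
  ∂[2,4,6] = [4,6] − [2,6] + [2,4],
  ∂[3,4,6] = [4,6] − [3,6] + [3,4].
The 21×14 boundary matrix has rank 13 and Smith normal form diag(1,1,1,1,1,1,1,1,1,1,1,1,1).

From H_k ≅ ker(∂_k) / im(∂_{k+1}) we obtain:

  H_0: rank C_0 − rank ∂_1 = 7 − 6 = 1, and the invariant factors of ∂_1 are all 1, so H_0 = Z.
  H_1: rank ker ∂_1 − rank ∂_2 = (21 − 6) − 13 = 2, and the invariant factors of ∂_2 are all 1, so H_1 = Z^2.
  H_2: rank ker ∂_2 − rank ∂_3 = (14 − 13) − 0 = 1, and there is no ∂_3, so H_2 = Z.

As a check, the Euler characteristic is 7 − 21 + 14 = 0, which agrees with 1 − 2 + 1 = 0.
(K is a triangulation of the torus T^2.)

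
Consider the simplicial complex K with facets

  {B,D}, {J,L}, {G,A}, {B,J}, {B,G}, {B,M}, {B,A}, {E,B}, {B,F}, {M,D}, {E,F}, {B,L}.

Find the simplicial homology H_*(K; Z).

Fix the vertex order A < B < D < E < F < G < J < L < M and write every simplex with vertices in increasing order. Then dim K = 1 and the simplices of K are:

  0-simplices (9): A, B, D, E, F, G, J, L, M
  1-simplices (12): AB, AG, BD, BE, BF, BG, BJ, BL, BM, DM, EF, JL

Hence C_0 ≅ Z^9, C_1 ≅ Z^12.

The boundary map ∂_1: C_1 → C_0 is given by ∂[p,q] = [q] − [p]. For instance
  ∂BL = L − B.
As a 9×12 matrix over Z this has rank 8, with invariant factors (1,1,1,1,1,1,1,1).

Computing H_k = (kernel of ∂_k) / (image of ∂_{k+1}):

  H_0: rank C_0 − rank ∂_1 = 9 − 8 = 1, and the invariant factors of ∂_1 are all 1, so H_0 ≅ Z.
  H_1: rank ker ∂_1 − rank ∂_2 = (12 − 8) − 0 = 4, and there is no ∂_2, so H_1 ≅ Z^4.

H_0 = Z,  H_1 = Z^4.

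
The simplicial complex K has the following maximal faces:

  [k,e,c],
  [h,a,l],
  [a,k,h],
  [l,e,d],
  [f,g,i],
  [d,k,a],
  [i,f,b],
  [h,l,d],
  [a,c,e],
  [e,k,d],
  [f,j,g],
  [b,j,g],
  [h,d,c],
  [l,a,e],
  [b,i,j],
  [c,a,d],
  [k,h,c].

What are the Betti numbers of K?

b_0 = 2, b_1 = 1, b_2 = 0.

Order the vertices as a < b < c < d < e < f < g < h < i < j < k < l. Listing each simplex with vertices in this order, K has dimension 2 with simplices:

  0-simplices (12): a, b, c, d, e, f, g, h, i, j, k, l
  1-simplices (28): ac, ad, ae, ah, ak, al, bf, bg, bi, bj, cd, ce, ch, ck, de, dh, dk, dl, ek, el, fg, fi, fj, gi, gj, hk, hl, ij
  2-simplices (17): acd, ace, adk, ael, ahk, ahl, bfi, bgj, bij, cdh, cek, chk, dek, del, dhl, fgi, fgj

Hence C_0 ≅ Z^12, C_1 ≅ Z^28, C_2 ≅ Z^17.

Boundary ∂_1: C_1 → C_0 sends each edge [p,q] (with p < q) to q − p. For instance
  ∂bg = g − b.
The resulting 12×28 matrix has rank 10, and its Smith normal form has invariant factors (1,1,1,1,1,1,1,1,1,1).

∂_2: C_2 → C_1 sends each 2-simplex [p,q,r] to [q,r] − [p,r] + [p,q]. For instance
  ∂adk = dk − ak + ad,
  ∂ace = ce − ae + ac.
As a 28×17 matrix over Z this has rank 17, with invariant factors (1,1,1,1,1,1,1,1,1,1,1,1,1,1,1,1,2).

From H_k ≅ ker(∂_k) / im(∂_{k+1}) we obtain:

  H_0: rank C_0 − rank ∂_1 = 12 − 10 = 2, and the invariant factors of ∂_1 are all 1, so H_0 = Z^2.
  H_1: rank ker ∂_1 − rank ∂_2 = (28 − 10) − 17 = 1, and ∂_2 has invariant factor 2 > 1, so H_1 = Z × Z/2.
  H_2: rank ker ∂_2 − rank ∂_3 = (17 − 17) − 0 = 0, and there is no ∂_3, so H_2 = 0.

Hence the Betti numbers are b_0 = 2, b_1 = 1, b_2 = 0.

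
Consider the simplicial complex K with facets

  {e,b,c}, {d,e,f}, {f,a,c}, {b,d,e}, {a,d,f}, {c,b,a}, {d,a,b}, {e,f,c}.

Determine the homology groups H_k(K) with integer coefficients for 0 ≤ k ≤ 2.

K has 6 vertices, 12 edges, 8 triangles.
rank ∂_0 = 0, rank ∂_1 = 5 ⇒ b_0 = 6 − 0 − 5 = 1; all invariant factors of ∂_1 are 1 so no torsion. So H_0 = Z.
rank ∂_1 = 5, rank ∂_2 = 7 ⇒ b_1 = 12 − 5 − 7 = 0; all invariant factors of ∂_2 are 1 so no torsion. So H_1 = 0.
rank ∂_2 = 7, rank ∂_3 = 0 ⇒ b_2 = 8 − 7 − 0 = 1. So H_2 = Z.

H_0 ≅ Z,  H_1 = 0,  H_2 ≅ Z.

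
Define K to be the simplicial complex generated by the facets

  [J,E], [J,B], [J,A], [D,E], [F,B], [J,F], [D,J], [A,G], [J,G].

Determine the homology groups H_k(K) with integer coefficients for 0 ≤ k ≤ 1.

Order the vertices as A < B < D < E < F < G < J. Listing each simplex with vertices in this order, K has dimension 1 with simplices:

  0-simplices (7): A, B, D, E, F, G, J
  1-simplices (9): AG, AJ, BF, BJ, DE, DJ, EJ, FJ, GJ

Hence C_0 ≅ Z^7, C_1 ≅ Z^9.

Boundary ∂_1: C_1 → C_0 maps an edge to its endpoints' difference, ∂[p,q] = q − p.
As a 7×9 matrix over Z this has rank 6, with invariant factors (1,1,1,1,1,1).

From H_k ≅ ker(∂_k) / im(∂_{k+1}) we obtain:

  H_0: rank C_0 − rank ∂_1 = 7 − 6 = 1, and the invariant factors of ∂_1 are all 1, so H_0 ≅ Z.
  H_1: rank ker ∂_1 − rank ∂_2 = (9 − 6) − 0 = 3, and there is no ∂_2, so H_1 ≅ Z^3.

(K is a triangulation of a wedge of 3 circles.)

H_0 = Z,  H_1 = Z^3.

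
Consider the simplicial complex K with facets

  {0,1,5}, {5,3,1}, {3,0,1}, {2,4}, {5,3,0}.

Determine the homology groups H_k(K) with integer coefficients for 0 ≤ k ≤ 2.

Order the vertices as 0 < 1 < 2 < 3 < 4 < 5. Listing each simplex with vertices in this order, K has dimension 2 with simplices:

  0-simplices (6): [0], [1], [2], [3], [4], [5]
  1-simplices (7): [0,1], [0,3], [0,5], [1,3], [1,5], [2,4], [3,5]
  2-simplices (4): [0,1,3], [0,1,5], [0,3,5], [1,3,5]

giving chain groups C_0 ≅ Z^6, C_1 ≅ Z^7, C_2 ≅ Z^4.

Boundary ∂_1: C_1 → C_0 maps an edge to its endpoints' difference, ∂[p,q] = q − p.
The resulting 6×7 matrix has rank 4, and its Smith normal form has invariant factors (1,1,1,1).

∂_2: C_2 → C_1 sends each 2-simplex [p,q,r] to [q,r] − [p,r] + [p,q]. For instance
  ∂[0,1,3] = [1,3] − [0,3] + [0,1],
  ∂[0,1,5] = [1,5] − [0,5] + [0,1].
The 7×4 boundary matrix has rank 3 and Smith normal form diag(1,1,1).

Reading off H_k = ker ∂_k / im ∂_{k+1}:

  H_0: rank C_0 − rank ∂_1 = 6 − 4 = 2, and the invariant factors of ∂_1 are all 1, so H_0 ≅ Z^2.
  H_1: rank ker ∂_1 − rank ∂_2 = (7 − 4) − 3 = 0, and the invariant factors of ∂_2 are all 1, so H_1 ≅ 0.
  H_2: rank ker ∂_2 − rank ∂_3 = (4 − 3) − 0 = 1, and there is no ∂_3, so H_2 ≅ Z.

As a check, the Euler characteristic is 6 − 7 + 4 = 3, which agrees with 2 − 0 + 1 = 3.
(K is a triangulation of the disjoint union of the 1-simplex and the 2-sphere S^2.)

H_0 ≅ Z^2,  H_1 = 0,  H_2 ≅ Z.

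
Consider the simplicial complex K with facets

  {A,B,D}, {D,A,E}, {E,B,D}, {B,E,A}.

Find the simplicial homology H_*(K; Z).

Fix the vertex order A < B < D < E and write every simplex with vertices in increasing order. Then dim K = 2 and the simplices of K are:

  0-simplices (4): A, B, D, E
  1-simplices (6): AB, AD, AE, BD, BE, DE
  2-simplices (4): ABD, ABE, ADE, BDE

Hence C_0 ≅ Z^4, C_1 ≅ Z^6, C_2 ≅ Z^4.

Boundary ∂_1: C_1 → C_0 sends each edge [p,q] (with p < q) to q − p.
The resulting 4×6 matrix has rank 3, and its Smith normal form has invariant factors (1,1,1).

Boundary ∂_2: C_2 → C_1 acts by ∂[p,q,r] = [q,r] − [p,r] + [p,q]. For instance
  ∂BDE = DE − BE + BD,
  ∂ADE = DE − AE + AD.
The 6×4 boundary matrix has rank 3 and Smith normal form diag(1,1,1).

Reading off H_k = ker ∂_k / im ∂_{k+1}:

  H_0: rank C_0 − rank ∂_1 = 4 − 3 = 1, and the invariant factors of ∂_1 are all 1, so H_0 ≅ Z.
  H_1: rank ker ∂_1 − rank ∂_2 = (6 − 3) − 3 = 0, and the invariant factors of ∂_2 are all 1, so H_1 ≅ 0.
  H_2: rank ker ∂_2 − rank ∂_3 = (4 − 3) − 0 = 1, and there is no ∂_3, so H_2 ≅ Z.

H_0 = Z,  H_1 = 0,  H_2 = Z.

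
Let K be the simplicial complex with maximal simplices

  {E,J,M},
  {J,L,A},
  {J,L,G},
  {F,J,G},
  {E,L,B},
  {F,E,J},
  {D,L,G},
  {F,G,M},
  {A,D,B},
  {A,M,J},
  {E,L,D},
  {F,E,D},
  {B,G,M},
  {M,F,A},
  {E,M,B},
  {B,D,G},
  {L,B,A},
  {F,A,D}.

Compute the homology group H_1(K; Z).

Order the vertices as A < B < D < E < F < G < J < L < M. Listing each simplex with vertices in this order, K has dimension 2 with simplices:

  0-simplices (9): A, B, D, E, F, G, J, L, M
  1-simplices (27): AB, AD, AF, AJ, AL, AM, BD, BE, BG, BL, BM, DE, DF, DG, DL, EF, EJ, EL, EM, FG, FJ, FM, GJ, GL, GM, JL, JM
  2-simplices (18): ABD, ABL, ADF, AFM, AJL, AJM, BDG, BEL, BEM, BGM, DEF, DEL, DGL, EFJ, EJM, FGJ, FGM, GJL

giving chain groups C_0 ≅ Z^9, C_1 ≅ Z^27, C_2 ≅ Z^18.

Boundary ∂_1: C_1 → C_0 sends each edge [p,q] (with p < q) to q − p. For instance
  ∂DF = F − D.
The resulting 9×27 matrix has rank 8, and its Smith normal form has invariant factors (1,1,1,1,1,1,1,1).

∂_2: C_2 → C_1 sends each 2-simplex [p,q,r] to [q,r] − [p,r] + [p,q]. For instance
  ∂BEL = EL − BL + BE,
  ∂EFJ = FJ − EJ + EF.
As a 27×18 matrix over Z this has rank 18, with invariant factors (1,1,1,1,1,1,1,1,1,1,1,1,1,1,1,1,1,2).

Now H_k = ker ∂_k / im ∂_{k+1}, so:

  H_1: rank ker ∂_1 − rank ∂_2 = (27 − 8) − 18 = 1, and ∂_2 has invariant factor 2 > 1, so H_1 = Z ⊕ Z/2Z.

H_1 ≅ Z ⊕ Z/2Z.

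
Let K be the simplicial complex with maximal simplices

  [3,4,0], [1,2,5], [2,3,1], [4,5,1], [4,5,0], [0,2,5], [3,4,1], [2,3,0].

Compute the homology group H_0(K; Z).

H_0 ≅ Z.

Take the total order 0 < 1 < 2 < 3 < 4 < 5 on the vertex set. Then K (dimension 2) consists of the simplices:

  0-simplices (6): [0], [1], [2], [3], [4], [5]
  1-simplices (12): [0,2], [0,3], [0,4], [0,5], [1,2], [1,3], [1,4], [1,5], [2,3], [2,5], [3,4], [4,5]
  2-simplices (8): [0,2,3], [0,2,5], [0,3,4], [0,4,5], [1,2,3], [1,2,5], [1,3,4], [1,4,5]

giving chain groups C_0 ≅ Z^6, C_1 ≅ Z^12, C_2 ≅ Z^8.

∂_1: C_1 → C_0 sends each edge [p,q] (with p < q) to q − p. For instance
  ∂[4,5] = [5] − [4].
The resulting 6×12 matrix has rank 5, and its Smith normal form has invariant factors (1,1,1,1,1).

The boundary map ∂_2: C_2 → C_1 maps a triangle to the signed sum of its edges. For instance
  ∂[0,2,5] = [2,5] − [0,5] + [0,2],
  ∂[1,2,3] = [2,3] − [1,3] + [1,2].
The resulting 12×8 matrix has rank 7, and its Smith normal form has invariant factors (1,1,1,1,1,1,1).

Reading off H_k = ker ∂_k / im ∂_{k+1}:

  H_0: rank C_0 − rank ∂_1 = 6 − 5 = 1, and the invariant factors of ∂_1 are all 1, so H_0 ≅ Z.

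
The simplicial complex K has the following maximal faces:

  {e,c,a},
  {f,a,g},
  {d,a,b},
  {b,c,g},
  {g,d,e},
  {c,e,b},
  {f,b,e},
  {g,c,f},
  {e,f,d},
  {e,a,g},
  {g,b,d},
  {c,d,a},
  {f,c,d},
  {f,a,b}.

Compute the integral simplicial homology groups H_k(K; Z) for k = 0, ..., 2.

H_0 = Z,  H_1 = Z^2,  H_2 = Z.

We work with the vertex ordering a < b < c < d < e < f < g. The simplices of K, each written with vertices in increasing order, are:

  0-simplices (7): a, b, c, d, e, f, g
  1-simplices (21): ab, ac, ad, ae, af, ag, bc, bd, be, bf, bg, cd, ce, cf, cg, de, df, dg, ef, eg, fg
  2-simplices (14): abd, abf, acd, ace, aeg, afg, bce, bcg, bdg, bef, cdf, cfg, def, deg

so the chain groups are C_0 ≅ Z^7, C_1 ≅ Z^21, C_2 ≅ Z^14.

The boundary map ∂_1: C_1 → C_0 maps an edge to its endpoints' difference, ∂[p,q] = q − p. For instance
  ∂eg = g − e.
The resulting 7×21 matrix has rank 6, and its Smith normal form has invariant factors (1,1,1,1,1,1).

Boundary ∂_2: C_2 → C_1 sends each 2-simplex [p,q,r] to [q,r] − [p,r] + [p,q]. For instance
  ∂bce = ce − be + bc,
  ∂bdg = dg − bg + bd.
As a 21×14 matrix over Z this has rank 13, with invariant factors (1,1,1,1,1,1,1,1,1,1,1,1,1).

Reading off H_k = ker ∂_k / im ∂_{k+1}:

  H_0: rank C_0 − rank ∂_1 = 7 − 6 = 1, and the invariant factors of ∂_1 are all 1, so H_0 ≅ Z.
  H_1: rank ker ∂_1 − rank ∂_2 = (21 − 6) − 13 = 2, and the invariant factors of ∂_2 are all 1, so H_1 ≅ Z^2.
  H_2: rank ker ∂_2 − rank ∂_3 = (14 − 13) − 0 = 1, and there is no ∂_3, so H_2 ≅ Z.

As a check, the Euler characteristic is 7 − 21 + 14 = 0, which agrees with 1 − 2 + 1 = 0.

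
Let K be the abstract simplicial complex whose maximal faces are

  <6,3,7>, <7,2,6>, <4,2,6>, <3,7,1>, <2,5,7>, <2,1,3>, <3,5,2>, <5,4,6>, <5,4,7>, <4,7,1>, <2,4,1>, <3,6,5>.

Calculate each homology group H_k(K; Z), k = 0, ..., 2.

K has 7 vertices, 18 edges, 12 triangles.
rank ∂_0 = 0, rank ∂_1 = 6 ⇒ b_0 = 7 − 0 − 6 = 1; all invariant factors of ∂_1 are 1 so no torsion. So H_0 = Z.
rank ∂_1 = 6, rank ∂_2 = 12 ⇒ b_1 = 18 − 6 − 12 = 0; ∂_2 has invariant factor(s) [2] giving torsion. So H_1 = Z/2.
rank ∂_2 = 12, rank ∂_3 = 0 ⇒ b_2 = 12 − 12 − 0 = 0. So H_2 = 0.

H_0 ≅ Z,  H_1 ≅ Z/2,  H_2 = 0.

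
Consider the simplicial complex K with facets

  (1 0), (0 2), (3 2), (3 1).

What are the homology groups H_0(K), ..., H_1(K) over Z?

Take the total order 0 < 1 < 2 < 3 on the vertex set. Then K (dimension 1) consists of the simplices:

  0-simplices (4): [0], [1], [2], [3]
  1-simplices (4): [0,1], [0,2], [1,3], [2,3]

giving chain groups C_0 ≅ Z^4, C_1 ≅ Z^4.

The boundary map ∂_1: C_1 → C_0 maps an edge to its endpoints' difference, ∂[p,q] = q − p. For instance
  ∂[0,1] = [1] − [0].
As a 4×4 matrix over Z this has rank 3, with invariant factors (1,1,1).

From H_k ≅ ker(∂_k) / im(∂_{k+1}) we obtain:

  H_0: rank C_0 − rank ∂_1 = 4 − 3 = 1, and the invariant factors of ∂_1 are all 1, so H_0 ≅ Z.
  H_1: rank ker ∂_1 − rank ∂_2 = (4 − 3) − 0 = 1, and there is no ∂_2, so H_1 ≅ Z.

As a check, the Euler characteristic is 4 − 4 = 0, which agrees with 1 − 1 = 0.
(K is a triangulation of the circle S^1.)

H_0 ≅ Z,  H_1 ≅ Z.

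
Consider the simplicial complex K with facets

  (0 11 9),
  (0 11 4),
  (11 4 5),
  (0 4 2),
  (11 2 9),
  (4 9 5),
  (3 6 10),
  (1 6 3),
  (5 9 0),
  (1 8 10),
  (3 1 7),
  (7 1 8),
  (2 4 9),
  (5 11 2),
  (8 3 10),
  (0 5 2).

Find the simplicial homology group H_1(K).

K has 12 vertices, 27 edges, 16 triangles.
rank ∂_1 = 10, rank ∂_2 = 16 ⇒ b_1 = 27 − 10 − 16 = 1; ∂_2 has invariant factor(s) [2] giving torsion. So H_1 = Z ⊕ Z_2.

H_1 = Z ⊕ Z_2.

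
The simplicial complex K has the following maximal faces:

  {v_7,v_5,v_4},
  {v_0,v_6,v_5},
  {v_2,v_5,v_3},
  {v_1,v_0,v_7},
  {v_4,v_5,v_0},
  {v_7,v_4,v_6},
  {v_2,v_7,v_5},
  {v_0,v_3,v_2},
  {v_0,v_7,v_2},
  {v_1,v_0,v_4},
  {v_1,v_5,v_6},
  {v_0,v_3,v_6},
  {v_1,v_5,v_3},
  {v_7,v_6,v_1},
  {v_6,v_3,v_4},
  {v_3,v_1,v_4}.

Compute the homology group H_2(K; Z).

H_2 ≅ Z.

We work with the vertex ordering v_0 < v_1 < v_2 < v_3 < v_4 < v_5 < v_6 < v_7. The simplices of K, each written with vertices in increasing order, are:

  0-simplices (8): [v_0], [v_1], [v_2], [v_3], [v_4], [v_5], [v_6], [v_7]
  1-simplices (24): (24 of them)
  2-simplices (16): (16 of them)

giving chain groups C_0 ≅ Z^8, C_1 ≅ Z^24, C_2 ≅ Z^16.

The boundary map ∂_1: C_1 → C_0 maps an edge to its endpoints' difference, ∂[p,q] = q − p.
The 8×24 boundary matrix has rank 7 and Smith normal form diag(1,1,1,1,1,1,1).

Boundary ∂_2: C_2 → C_1 maps a triangle to the signed sum of its edges. For instance
  ∂[v_1,v_6,v_7] = [v_6,v_7] − [v_1,v_7] + [v_1,v_6],
  ∂[v_0,v_4,v_5] = [v_4,v_5] − [v_0,v_5] + [v_0,v_4].
The 24×16 boundary matrix has rank 15 and Smith normal form diag(1,1,1,1,1,1,1,1,1,1,1,1,1,1,1).

Now H_k = ker ∂_k / im ∂_{k+1}, so:

  H_2: rank ker ∂_2 − rank ∂_3 = (16 − 15) − 0 = 1, and there is no ∂_3, so H_2 ≅ Z.

(K is a triangulation of the torus T^2.)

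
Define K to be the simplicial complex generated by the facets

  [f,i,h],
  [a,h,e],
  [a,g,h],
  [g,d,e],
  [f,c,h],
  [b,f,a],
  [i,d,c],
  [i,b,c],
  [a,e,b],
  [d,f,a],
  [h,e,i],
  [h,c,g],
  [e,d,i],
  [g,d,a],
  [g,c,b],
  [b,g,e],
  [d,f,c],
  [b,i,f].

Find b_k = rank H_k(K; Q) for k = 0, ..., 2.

K has 9 vertices, 27 edges, 18 triangles.
rank ∂_0 = 0, rank ∂_1 = 8 ⇒ b_0 = 9 − 0 − 8 = 1; all invariant factors of ∂_1 are 1 so no torsion. So H_0 = Z.
rank ∂_1 = 8, rank ∂_2 = 18 ⇒ b_1 = 27 − 8 − 18 = 1; ∂_2 has invariant factor(s) [2] giving torsion. So H_1 = Z ⊕ Z/2.
rank ∂_2 = 18, rank ∂_3 = 0 ⇒ b_2 = 18 − 18 − 0 = 0. So H_2 = 0.

b_0 = 1, b_1 = 1, b_2 = 0.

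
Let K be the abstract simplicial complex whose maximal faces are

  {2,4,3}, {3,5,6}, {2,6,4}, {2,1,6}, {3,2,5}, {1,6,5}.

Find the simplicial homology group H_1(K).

Fix the vertex order 1 < 2 < 3 < 4 < 5 < 6 and write every simplex with vertices in increasing order. Then dim K = 2 and the simplices of K are:

  0-simplices (6): [1], [2], [3], [4], [5], [6]
  1-simplices (12): [1,2], [1,5], [1,6], [2,3], [2,4], [2,5], [2,6], [3,4], [3,5], [3,6], [4,6], [5,6]
  2-simplices (6): [1,2,6], [1,5,6], [2,3,4], [2,3,5], [2,4,6], [3,5,6]

giving chain groups C_0 ≅ Z^6, C_1 ≅ Z^12, C_2 ≅ Z^6.

∂_1: C_1 → C_0 is given by ∂[p,q] = [q] − [p].
The 6×12 boundary matrix has rank 5 and Smith normal form diag(1,1,1,1,1).

The boundary map ∂_2: C_2 → C_1 maps a triangle to the signed sum of its edges. For instance
  ∂[2,3,5] = [3,5] − [2,5] + [2,3],
  ∂[1,5,6] = [5,6] − [1,6] + [1,5].
The 12×6 boundary matrix has rank 6 and Smith normal form diag(1,1,1,1,1,1).

From H_k ≅ ker(∂_k) / im(∂_{k+1}) we obtain:

  H_1: rank ker ∂_1 − rank ∂_2 = (12 − 5) − 6 = 1, and the invariant factors of ∂_2 are all 1, so H_1 = Z.

H_1 = Z.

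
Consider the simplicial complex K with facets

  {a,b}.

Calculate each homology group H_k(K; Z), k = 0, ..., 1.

H_0 = Z,  H_1 = 0.

We work with the vertex ordering a < b. The simplices of K, each written with vertices in increasing order, are:

  0-simplices (2): a, b
  1-simplices (1): ab

giving chain groups C_0 ≅ Z^2, C_1 ≅ Z^1.

∂_1: C_1 → C_0 sends each edge [p,q] (with p < q) to q − p. For instance
  ∂ab = b − a.
The resulting 2×1 matrix has rank 1, and its Smith normal form has invariant factors (1).

From H_k ≅ ker(∂_k) / im(∂_{k+1}) we obtain:

  H_0: rank C_0 − rank ∂_1 = 2 − 1 = 1, and the invariant factors of ∂_1 are all 1, so H_0 ≅ Z.
  H_1: rank ker ∂_1 − rank ∂_2 = (1 − 1) − 0 = 0, and there is no ∂_2, so H_1 ≅ 0.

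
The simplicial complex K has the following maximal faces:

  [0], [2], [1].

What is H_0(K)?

Fix the vertex order 0 < 1 < 2 and write every simplex with vertices in increasing order. Then dim K = 0 and the simplices of K are:

  0-simplices (3): [0], [1], [2]

giving chain groups C_0 ≅ Z^3.

From H_k ≅ ker(∂_k) / im(∂_{k+1}) we obtain:

  H_0: rank C_0 − rank ∂_1 = 3 − 0 = 3, and there is no ∂_1, so H_0 = Z^3.

(K is a triangulation of a set of 3 points.)

H_0 ≅ Z^3.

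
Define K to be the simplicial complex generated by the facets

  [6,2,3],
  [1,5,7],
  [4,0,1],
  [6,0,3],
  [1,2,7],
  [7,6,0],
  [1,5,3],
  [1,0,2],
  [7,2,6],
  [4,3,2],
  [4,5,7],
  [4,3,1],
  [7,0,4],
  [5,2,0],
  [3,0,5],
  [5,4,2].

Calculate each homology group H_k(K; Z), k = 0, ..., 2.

Order the vertices as 0 < 1 < 2 < 3 < 4 < 5 < 6 < 7. Listing each simplex with vertices in this order, K has dimension 2 with simplices:

  0-simplices (8): [0], [1], [2], [3], [4], [5], [6], [7]
  1-simplices (24): (24 of them)
  2-simplices (16): [0,1,2], [0,1,4], [0,2,5], [0,3,5], [0,3,6], [0,4,7], [0,6,7], [1,2,7], [1,3,4], [1,3,5], [1,5,7], [2,3,4], [2,3,6], [2,4,5], [2,6,7], [4,5,7]

giving chain groups C_0 ≅ Z^8, C_1 ≅ Z^24, C_2 ≅ Z^16.

The boundary map ∂_1: C_1 → C_0 sends each edge [p,q] (with p < q) to q − p.
The resulting 8×24 matrix has rank 7, and its Smith normal form has invariant factors (1,1,1,1,1,1,1).

The boundary map ∂_2: C_2 → C_1 sends each 2-simplex [p,q,r] to [q,r] − [p,r] + [p,q]. For instance
  ∂[0,3,5] = [3,5] − [0,5] + [0,3],
  ∂[1,5,7] = [5,7] − [1,7] + [1,5].
The resulting 24×16 matrix has rank 15, and its Smith normal form has invariant factors (1,1,1,1,1,1,1,1,1,1,1,1,1,1,1).

From H_k ≅ ker(∂_k) / im(∂_{k+1}) we obtain:

  H_0: rank C_0 − rank ∂_1 = 8 − 7 = 1, and the invariant factors of ∂_1 are all 1, so H_0 = Z.
  H_1: rank ker ∂_1 − rank ∂_2 = (24 − 7) − 15 = 2, and the invariant factors of ∂_2 are all 1, so H_1 = Z^2.
  H_2: rank ker ∂_2 − rank ∂_3 = (16 − 15) − 0 = 1, and there is no ∂_3, so H_2 = Z.

H_0 = Z,  H_1 = Z^2,  H_2 = Z.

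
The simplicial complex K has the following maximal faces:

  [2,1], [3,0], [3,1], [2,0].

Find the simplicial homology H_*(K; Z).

H_0 = Z,  H_1 = Z.

Take the total order 0 < 1 < 2 < 3 on the vertex set. Then K (dimension 1) consists of the simplices:

  0-simplices (4): [0], [1], [2], [3]
  1-simplices (4): [0,2], [0,3], [1,2], [1,3]

giving chain groups C_0 ≅ Z^4, C_1 ≅ Z^4.

Boundary ∂_1: C_1 → C_0 sends each edge [p,q] (with p < q) to q − p. For instance
  ∂[1,3] = [3] − [1].
The resulting 4×4 matrix has rank 3, and its Smith normal form has invariant factors (1,1,1).

From H_k ≅ ker(∂_k) / im(∂_{k+1}) we obtain:

  H_0: rank C_0 − rank ∂_1 = 4 − 3 = 1, and the invariant factors of ∂_1 are all 1, so H_0 ≅ Z.
  H_1: rank ker ∂_1 − rank ∂_2 = (4 − 3) − 0 = 1, and there is no ∂_2, so H_1 ≅ Z.

(K is a triangulation of the circle S^1.)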